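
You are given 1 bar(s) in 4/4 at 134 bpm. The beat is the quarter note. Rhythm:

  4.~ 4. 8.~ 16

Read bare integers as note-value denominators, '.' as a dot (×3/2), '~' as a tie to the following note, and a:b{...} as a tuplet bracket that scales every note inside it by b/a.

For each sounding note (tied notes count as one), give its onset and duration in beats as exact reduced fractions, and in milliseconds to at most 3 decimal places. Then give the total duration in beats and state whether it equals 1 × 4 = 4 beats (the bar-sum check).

1) 0.0ms=0b +1343.284ms=3b
2) 1343.284ms=3b +447.761ms=1b
Σ=4b of 4 (134bpm 4/4) — PASS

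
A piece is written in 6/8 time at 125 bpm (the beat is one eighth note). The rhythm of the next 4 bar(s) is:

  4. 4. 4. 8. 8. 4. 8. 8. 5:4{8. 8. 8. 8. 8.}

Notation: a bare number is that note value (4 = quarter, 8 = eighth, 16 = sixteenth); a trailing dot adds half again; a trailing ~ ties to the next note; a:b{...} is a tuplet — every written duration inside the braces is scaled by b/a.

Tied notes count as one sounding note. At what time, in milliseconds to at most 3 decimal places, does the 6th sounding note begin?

note 6 onset = 12b = 5760.0ms

1. 0.0ms @ 0 + 1440.0ms (3)
2. 1440.0ms @ 3 + 1440.0ms (3)
3. 2880.0ms @ 6 + 1440.0ms (3)
4. 4320.0ms @ 9 + 720.0ms (3/2)
5. 5040.0ms @ 21/2 + 720.0ms (3/2)
6. 5760.0ms @ 12 + 1440.0ms (3)
7. 7200.0ms @ 15 + 720.0ms (3/2)
8. 7920.0ms @ 33/2 + 720.0ms (3/2)
9. 8640.0ms @ 18 + 576.0ms (6/5)
10. 9216.0ms @ 96/5 + 576.0ms (6/5)
11. 9792.0ms @ 102/5 + 576.0ms (6/5)
12. 10368.0ms @ 108/5 + 576.0ms (6/5)
13. 10944.0ms @ 114/5 + 576.0ms (6/5)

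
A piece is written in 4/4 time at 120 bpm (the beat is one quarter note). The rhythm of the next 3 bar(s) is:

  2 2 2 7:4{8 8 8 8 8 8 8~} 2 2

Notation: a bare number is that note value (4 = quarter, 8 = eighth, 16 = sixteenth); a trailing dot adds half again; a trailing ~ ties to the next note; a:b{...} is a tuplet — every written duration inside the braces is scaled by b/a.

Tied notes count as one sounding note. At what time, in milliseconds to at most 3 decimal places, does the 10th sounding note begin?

note 10 onset = 54/7b = 3857.143ms

1. 0.0ms @ 0 + 1000.0ms (2)
2. 1000.0ms @ 2 + 1000.0ms (2)
3. 2000.0ms @ 4 + 1000.0ms (2)
4. 3000.0ms @ 6 + 142.857ms (2/7)
5. 3142.857ms @ 44/7 + 142.857ms (2/7)
6. 3285.714ms @ 46/7 + 142.857ms (2/7)
7. 3428.571ms @ 48/7 + 142.857ms (2/7)
8. 3571.429ms @ 50/7 + 142.857ms (2/7)
9. 3714.286ms @ 52/7 + 142.857ms (2/7)
10. 3857.143ms @ 54/7 + 1142.857ms (16/7)
11. 5000.0ms @ 10 + 1000.0ms (2)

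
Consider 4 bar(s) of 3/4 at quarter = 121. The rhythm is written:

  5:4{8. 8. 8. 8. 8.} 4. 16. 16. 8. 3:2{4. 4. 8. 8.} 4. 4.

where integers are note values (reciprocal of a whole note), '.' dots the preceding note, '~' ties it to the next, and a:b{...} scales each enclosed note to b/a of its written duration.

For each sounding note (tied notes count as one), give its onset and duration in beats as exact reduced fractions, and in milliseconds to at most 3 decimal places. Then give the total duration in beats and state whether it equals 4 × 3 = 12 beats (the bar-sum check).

1) 0.0ms=0b +297.521ms=3/5b
2) 297.521ms=3/5b +297.521ms=3/5b
3) 595.041ms=6/5b +297.521ms=3/5b
4) 892.562ms=9/5b +297.521ms=3/5b
5) 1190.083ms=12/5b +297.521ms=3/5b
6) 1487.603ms=3b +743.802ms=3/2b
7) 2231.405ms=9/2b +185.95ms=3/8b
8) 2417.355ms=39/8b +185.95ms=3/8b
9) 2603.306ms=21/4b +371.901ms=3/4b
10) 2975.207ms=6b +495.868ms=1b
11) 3471.074ms=7b +495.868ms=1b
12) 3966.942ms=8b +247.934ms=1/2b
13) 4214.876ms=17/2b +247.934ms=1/2b
14) 4462.81ms=9b +743.802ms=3/2b
15) 5206.612ms=21/2b +743.802ms=3/2b
Σ=12b of 12 (121bpm 3/4) — PASS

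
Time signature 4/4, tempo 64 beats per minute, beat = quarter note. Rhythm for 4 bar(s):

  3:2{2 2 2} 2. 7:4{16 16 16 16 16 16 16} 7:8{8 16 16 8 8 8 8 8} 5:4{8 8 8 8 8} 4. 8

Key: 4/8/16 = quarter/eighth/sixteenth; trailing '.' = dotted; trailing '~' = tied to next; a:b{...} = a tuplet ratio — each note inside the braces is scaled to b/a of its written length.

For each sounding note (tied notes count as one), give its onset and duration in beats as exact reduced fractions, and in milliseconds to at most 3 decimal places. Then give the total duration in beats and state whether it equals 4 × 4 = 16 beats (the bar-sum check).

1) 0.0ms=0b +1250.0ms=4/3b
2) 1250.0ms=4/3b +1250.0ms=4/3b
3) 2500.0ms=8/3b +1250.0ms=4/3b
4) 3750.0ms=4b +2812.5ms=3b
5) 6562.5ms=7b +133.929ms=1/7b
6) 6696.429ms=50/7b +133.929ms=1/7b
7) 6830.357ms=51/7b +133.929ms=1/7b
8) 6964.286ms=52/7b +133.929ms=1/7b
9) 7098.214ms=53/7b +133.929ms=1/7b
10) 7232.143ms=54/7b +133.929ms=1/7b
11) 7366.071ms=55/7b +133.929ms=1/7b
12) 7500.0ms=8b +535.714ms=4/7b
13) 8035.714ms=60/7b +267.857ms=2/7b
14) 8303.571ms=62/7b +267.857ms=2/7b
15) 8571.429ms=64/7b +535.714ms=4/7b
16) 9107.143ms=68/7b +535.714ms=4/7b
17) 9642.857ms=72/7b +535.714ms=4/7b
18) 10178.571ms=76/7b +535.714ms=4/7b
19) 10714.286ms=80/7b +535.714ms=4/7b
20) 11250.0ms=12b +375.0ms=2/5b
21) 11625.0ms=62/5b +375.0ms=2/5b
22) 12000.0ms=64/5b +375.0ms=2/5b
23) 12375.0ms=66/5b +375.0ms=2/5b
24) 12750.0ms=68/5b +375.0ms=2/5b
25) 13125.0ms=14b +1406.25ms=3/2b
26) 14531.25ms=31/2b +468.75ms=1/2b
Σ=16b of 16 (64bpm 4/4) — PASS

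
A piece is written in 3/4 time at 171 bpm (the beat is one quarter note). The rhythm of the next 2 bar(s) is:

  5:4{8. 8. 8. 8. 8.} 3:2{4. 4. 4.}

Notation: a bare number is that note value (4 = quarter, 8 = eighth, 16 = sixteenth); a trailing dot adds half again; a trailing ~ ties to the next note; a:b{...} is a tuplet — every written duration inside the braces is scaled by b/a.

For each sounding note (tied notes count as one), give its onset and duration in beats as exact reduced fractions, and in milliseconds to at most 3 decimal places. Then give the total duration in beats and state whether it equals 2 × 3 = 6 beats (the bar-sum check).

1) 0.0ms=0b +210.526ms=3/5b
2) 210.526ms=3/5b +210.526ms=3/5b
3) 421.053ms=6/5b +210.526ms=3/5b
4) 631.579ms=9/5b +210.526ms=3/5b
5) 842.105ms=12/5b +210.526ms=3/5b
6) 1052.632ms=3b +350.877ms=1b
7) 1403.509ms=4b +350.877ms=1b
8) 1754.386ms=5b +350.877ms=1b
Σ=6b of 6 (171bpm 3/4) — PASS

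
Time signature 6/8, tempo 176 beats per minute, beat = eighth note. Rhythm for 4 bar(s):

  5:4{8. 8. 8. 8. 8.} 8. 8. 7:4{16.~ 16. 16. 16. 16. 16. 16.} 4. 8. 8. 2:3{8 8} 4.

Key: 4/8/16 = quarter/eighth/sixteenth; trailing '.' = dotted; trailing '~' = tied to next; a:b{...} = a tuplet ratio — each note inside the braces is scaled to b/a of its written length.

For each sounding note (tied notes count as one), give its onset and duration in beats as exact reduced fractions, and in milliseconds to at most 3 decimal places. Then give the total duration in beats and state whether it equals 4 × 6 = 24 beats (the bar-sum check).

1) 0.0ms=0b +409.091ms=6/5b
2) 409.091ms=6/5b +409.091ms=6/5b
3) 818.182ms=12/5b +409.091ms=6/5b
4) 1227.273ms=18/5b +409.091ms=6/5b
5) 1636.364ms=24/5b +409.091ms=6/5b
6) 2045.455ms=6b +511.364ms=3/2b
7) 2556.818ms=15/2b +511.364ms=3/2b
8) 3068.182ms=9b +292.208ms=6/7b
9) 3360.39ms=69/7b +146.104ms=3/7b
10) 3506.494ms=72/7b +146.104ms=3/7b
11) 3652.597ms=75/7b +146.104ms=3/7b
12) 3798.701ms=78/7b +146.104ms=3/7b
13) 3944.805ms=81/7b +146.104ms=3/7b
14) 4090.909ms=12b +1022.727ms=3b
15) 5113.636ms=15b +511.364ms=3/2b
16) 5625.0ms=33/2b +511.364ms=3/2b
17) 6136.364ms=18b +511.364ms=3/2b
18) 6647.727ms=39/2b +511.364ms=3/2b
19) 7159.091ms=21b +1022.727ms=3b
Σ=24b of 24 (176bpm 6/8) — PASS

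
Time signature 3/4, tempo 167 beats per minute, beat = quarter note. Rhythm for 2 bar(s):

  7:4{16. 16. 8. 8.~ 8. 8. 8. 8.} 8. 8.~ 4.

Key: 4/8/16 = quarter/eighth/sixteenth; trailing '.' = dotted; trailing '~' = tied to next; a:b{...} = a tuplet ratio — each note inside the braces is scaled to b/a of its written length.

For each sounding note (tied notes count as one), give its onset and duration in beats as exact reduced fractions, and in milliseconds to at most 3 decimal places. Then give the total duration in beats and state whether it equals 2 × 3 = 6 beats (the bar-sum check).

1) 0.0ms=0b +76.989ms=3/14b
2) 76.989ms=3/14b +76.989ms=3/14b
3) 153.978ms=3/7b +153.978ms=3/7b
4) 307.956ms=6/7b +307.956ms=6/7b
5) 615.911ms=12/7b +153.978ms=3/7b
6) 769.889ms=15/7b +153.978ms=3/7b
7) 923.867ms=18/7b +153.978ms=3/7b
8) 1077.844ms=3b +269.461ms=3/4b
9) 1347.305ms=15/4b +808.383ms=9/4b
Σ=6b of 6 (167bpm 3/4) — PASS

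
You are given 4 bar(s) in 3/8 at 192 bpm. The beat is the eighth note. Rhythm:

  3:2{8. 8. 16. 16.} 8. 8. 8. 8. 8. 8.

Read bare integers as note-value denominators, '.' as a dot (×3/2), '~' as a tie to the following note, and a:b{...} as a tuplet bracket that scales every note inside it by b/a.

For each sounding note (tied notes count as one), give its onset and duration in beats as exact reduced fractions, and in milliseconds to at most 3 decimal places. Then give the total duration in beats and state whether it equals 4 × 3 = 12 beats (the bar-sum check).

1) 0.0ms=0b +312.5ms=1b
2) 312.5ms=1b +312.5ms=1b
3) 625.0ms=2b +156.25ms=1/2b
4) 781.25ms=5/2b +156.25ms=1/2b
5) 937.5ms=3b +468.75ms=3/2b
6) 1406.25ms=9/2b +468.75ms=3/2b
7) 1875.0ms=6b +468.75ms=3/2b
8) 2343.75ms=15/2b +468.75ms=3/2b
9) 2812.5ms=9b +468.75ms=3/2b
10) 3281.25ms=21/2b +468.75ms=3/2b
Σ=12b of 12 (192bpm 3/8) — PASS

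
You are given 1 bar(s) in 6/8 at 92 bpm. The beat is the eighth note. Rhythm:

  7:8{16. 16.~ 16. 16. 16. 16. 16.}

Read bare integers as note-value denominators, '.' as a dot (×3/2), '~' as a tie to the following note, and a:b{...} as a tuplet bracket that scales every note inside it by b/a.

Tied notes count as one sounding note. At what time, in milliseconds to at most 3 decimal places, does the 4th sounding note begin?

1. 0.0ms @ 0 + 559.006ms (6/7)
2. 559.006ms @ 6/7 + 1118.012ms (12/7)
3. 1677.019ms @ 18/7 + 559.006ms (6/7)
4. 2236.025ms @ 24/7 + 559.006ms (6/7)
5. 2795.031ms @ 30/7 + 559.006ms (6/7)
6. 3354.037ms @ 36/7 + 559.006ms (6/7)

note 4 onset = 24/7b = 2236.025ms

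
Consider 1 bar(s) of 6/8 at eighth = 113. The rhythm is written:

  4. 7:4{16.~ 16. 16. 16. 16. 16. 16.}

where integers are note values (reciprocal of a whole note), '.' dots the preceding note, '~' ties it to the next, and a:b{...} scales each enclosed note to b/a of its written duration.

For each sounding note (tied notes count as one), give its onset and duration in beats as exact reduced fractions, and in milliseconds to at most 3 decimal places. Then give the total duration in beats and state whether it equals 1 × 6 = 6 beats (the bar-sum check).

1) 0.0ms=0b +1592.92ms=3b
2) 1592.92ms=3b +455.12ms=6/7b
3) 2048.04ms=27/7b +227.56ms=3/7b
4) 2275.601ms=30/7b +227.56ms=3/7b
5) 2503.161ms=33/7b +227.56ms=3/7b
6) 2730.721ms=36/7b +227.56ms=3/7b
7) 2958.281ms=39/7b +227.56ms=3/7b
Σ=6b of 6 (113bpm 6/8) — PASS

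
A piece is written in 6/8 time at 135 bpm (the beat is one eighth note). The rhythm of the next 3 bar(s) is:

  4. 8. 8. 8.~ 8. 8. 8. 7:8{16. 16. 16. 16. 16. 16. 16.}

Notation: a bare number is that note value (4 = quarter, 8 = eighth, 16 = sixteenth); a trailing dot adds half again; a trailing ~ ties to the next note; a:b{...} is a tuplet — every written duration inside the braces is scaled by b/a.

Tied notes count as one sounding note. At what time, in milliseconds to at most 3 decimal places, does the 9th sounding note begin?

note 9 onset = 96/7b = 6095.238ms

1. 0.0ms @ 0 + 1333.333ms (3)
2. 1333.333ms @ 3 + 666.667ms (3/2)
3. 2000.0ms @ 9/2 + 666.667ms (3/2)
4. 2666.667ms @ 6 + 1333.333ms (3)
5. 4000.0ms @ 9 + 666.667ms (3/2)
6. 4666.667ms @ 21/2 + 666.667ms (3/2)
7. 5333.333ms @ 12 + 380.952ms (6/7)
8. 5714.286ms @ 90/7 + 380.952ms (6/7)
9. 6095.238ms @ 96/7 + 380.952ms (6/7)
10. 6476.19ms @ 102/7 + 380.952ms (6/7)
11. 6857.143ms @ 108/7 + 380.952ms (6/7)
12. 7238.095ms @ 114/7 + 380.952ms (6/7)
13. 7619.048ms @ 120/7 + 380.952ms (6/7)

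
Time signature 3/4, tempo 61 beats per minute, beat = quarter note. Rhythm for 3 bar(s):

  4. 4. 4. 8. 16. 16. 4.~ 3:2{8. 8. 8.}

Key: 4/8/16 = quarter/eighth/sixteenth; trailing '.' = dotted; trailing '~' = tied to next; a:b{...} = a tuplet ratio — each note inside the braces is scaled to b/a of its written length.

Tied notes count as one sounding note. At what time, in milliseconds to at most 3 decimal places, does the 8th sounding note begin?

1. 0.0ms @ 0 + 1475.41ms (3/2)
2. 1475.41ms @ 3/2 + 1475.41ms (3/2)
3. 2950.82ms @ 3 + 1475.41ms (3/2)
4. 4426.23ms @ 9/2 + 737.705ms (3/4)
5. 5163.934ms @ 21/4 + 368.852ms (3/8)
6. 5532.787ms @ 45/8 + 368.852ms (3/8)
7. 5901.639ms @ 6 + 1967.213ms (2)
8. 7868.852ms @ 8 + 491.803ms (1/2)
9. 8360.656ms @ 17/2 + 491.803ms (1/2)

note 8 onset = 8b = 7868.852ms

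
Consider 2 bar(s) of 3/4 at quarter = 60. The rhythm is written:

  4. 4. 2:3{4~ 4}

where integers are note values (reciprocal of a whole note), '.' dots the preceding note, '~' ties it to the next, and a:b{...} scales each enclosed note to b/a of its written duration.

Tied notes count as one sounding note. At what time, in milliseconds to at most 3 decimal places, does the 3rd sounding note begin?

note 3 onset = 3b = 3000.0ms

1. 0.0ms @ 0 + 1500.0ms (3/2)
2. 1500.0ms @ 3/2 + 1500.0ms (3/2)
3. 3000.0ms @ 3 + 3000.0ms (3)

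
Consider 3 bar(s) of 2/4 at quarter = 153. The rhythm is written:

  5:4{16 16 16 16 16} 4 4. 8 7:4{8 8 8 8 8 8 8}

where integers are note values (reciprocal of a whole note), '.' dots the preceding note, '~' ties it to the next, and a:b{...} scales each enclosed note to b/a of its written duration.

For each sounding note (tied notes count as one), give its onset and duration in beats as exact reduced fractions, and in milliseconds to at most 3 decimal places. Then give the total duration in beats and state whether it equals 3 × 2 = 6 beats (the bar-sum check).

1) 0.0ms=0b +78.431ms=1/5b
2) 78.431ms=1/5b +78.431ms=1/5b
3) 156.863ms=2/5b +78.431ms=1/5b
4) 235.294ms=3/5b +78.431ms=1/5b
5) 313.725ms=4/5b +78.431ms=1/5b
6) 392.157ms=1b +392.157ms=1b
7) 784.314ms=2b +588.235ms=3/2b
8) 1372.549ms=7/2b +196.078ms=1/2b
9) 1568.627ms=4b +112.045ms=2/7b
10) 1680.672ms=30/7b +112.045ms=2/7b
11) 1792.717ms=32/7b +112.045ms=2/7b
12) 1904.762ms=34/7b +112.045ms=2/7b
13) 2016.807ms=36/7b +112.045ms=2/7b
14) 2128.852ms=38/7b +112.045ms=2/7b
15) 2240.896ms=40/7b +112.045ms=2/7b
Σ=6b of 6 (153bpm 2/4) — PASS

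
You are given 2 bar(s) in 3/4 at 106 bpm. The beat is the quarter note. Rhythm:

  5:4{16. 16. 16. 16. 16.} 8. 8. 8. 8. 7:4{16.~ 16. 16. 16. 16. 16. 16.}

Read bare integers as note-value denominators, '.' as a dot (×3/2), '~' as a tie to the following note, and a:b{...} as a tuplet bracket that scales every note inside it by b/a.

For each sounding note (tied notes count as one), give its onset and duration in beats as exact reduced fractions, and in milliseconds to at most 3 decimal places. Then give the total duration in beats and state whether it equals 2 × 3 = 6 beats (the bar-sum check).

1) 0.0ms=0b +169.811ms=3/10b
2) 169.811ms=3/10b +169.811ms=3/10b
3) 339.623ms=3/5b +169.811ms=3/10b
4) 509.434ms=9/10b +169.811ms=3/10b
5) 679.245ms=6/5b +169.811ms=3/10b
6) 849.057ms=3/2b +424.528ms=3/4b
7) 1273.585ms=9/4b +424.528ms=3/4b
8) 1698.113ms=3b +424.528ms=3/4b
9) 2122.642ms=15/4b +424.528ms=3/4b
10) 2547.17ms=9/2b +242.588ms=3/7b
11) 2789.757ms=69/14b +121.294ms=3/14b
12) 2911.051ms=36/7b +121.294ms=3/14b
13) 3032.345ms=75/14b +121.294ms=3/14b
14) 3153.639ms=39/7b +121.294ms=3/14b
15) 3274.933ms=81/14b +121.294ms=3/14b
Σ=6b of 6 (106bpm 3/4) — PASS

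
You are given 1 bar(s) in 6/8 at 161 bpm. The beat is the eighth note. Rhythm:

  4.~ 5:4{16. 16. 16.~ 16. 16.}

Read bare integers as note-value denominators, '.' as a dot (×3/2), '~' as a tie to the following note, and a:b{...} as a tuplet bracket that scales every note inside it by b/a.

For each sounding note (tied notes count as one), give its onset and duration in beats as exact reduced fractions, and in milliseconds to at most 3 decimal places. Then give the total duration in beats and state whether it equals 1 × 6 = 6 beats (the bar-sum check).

1) 0.0ms=0b +1341.615ms=18/5b
2) 1341.615ms=18/5b +223.602ms=3/5b
3) 1565.217ms=21/5b +447.205ms=6/5b
4) 2012.422ms=27/5b +223.602ms=3/5b
Σ=6b of 6 (161bpm 6/8) — PASS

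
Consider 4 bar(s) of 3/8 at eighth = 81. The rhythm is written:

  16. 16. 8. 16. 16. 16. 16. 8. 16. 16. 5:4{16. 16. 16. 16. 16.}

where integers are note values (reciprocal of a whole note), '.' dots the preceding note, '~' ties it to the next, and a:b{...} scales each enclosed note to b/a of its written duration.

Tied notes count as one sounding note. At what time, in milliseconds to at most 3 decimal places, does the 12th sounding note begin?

1. 0.0ms @ 0 + 555.556ms (3/4)
2. 555.556ms @ 3/4 + 555.556ms (3/4)
3. 1111.111ms @ 3/2 + 1111.111ms (3/2)
4. 2222.222ms @ 3 + 555.556ms (3/4)
5. 2777.778ms @ 15/4 + 555.556ms (3/4)
6. 3333.333ms @ 9/2 + 555.556ms (3/4)
7. 3888.889ms @ 21/4 + 555.556ms (3/4)
8. 4444.444ms @ 6 + 1111.111ms (3/2)
9. 5555.556ms @ 15/2 + 555.556ms (3/4)
10. 6111.111ms @ 33/4 + 555.556ms (3/4)
11. 6666.667ms @ 9 + 444.444ms (3/5)
12. 7111.111ms @ 48/5 + 444.444ms (3/5)
13. 7555.556ms @ 51/5 + 444.444ms (3/5)
14. 8000.0ms @ 54/5 + 444.444ms (3/5)
15. 8444.444ms @ 57/5 + 444.444ms (3/5)

note 12 onset = 48/5b = 7111.111ms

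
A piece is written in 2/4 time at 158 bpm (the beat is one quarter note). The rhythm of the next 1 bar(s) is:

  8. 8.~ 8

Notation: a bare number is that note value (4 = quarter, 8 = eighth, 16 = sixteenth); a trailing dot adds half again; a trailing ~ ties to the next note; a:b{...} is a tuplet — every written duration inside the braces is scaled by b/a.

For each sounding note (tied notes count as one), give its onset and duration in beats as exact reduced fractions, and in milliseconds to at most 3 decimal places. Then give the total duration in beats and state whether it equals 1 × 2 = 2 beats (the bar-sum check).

1) 0.0ms=0b +284.81ms=3/4b
2) 284.81ms=3/4b +474.684ms=5/4b
Σ=2b of 2 (158bpm 2/4) — PASS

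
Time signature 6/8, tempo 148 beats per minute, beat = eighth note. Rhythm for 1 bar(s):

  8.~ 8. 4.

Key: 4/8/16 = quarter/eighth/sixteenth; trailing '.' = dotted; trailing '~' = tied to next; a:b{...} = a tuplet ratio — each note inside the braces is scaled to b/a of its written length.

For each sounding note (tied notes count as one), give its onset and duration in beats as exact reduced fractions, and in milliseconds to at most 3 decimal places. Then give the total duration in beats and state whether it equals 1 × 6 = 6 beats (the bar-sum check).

1) 0.0ms=0b +1216.216ms=3b
2) 1216.216ms=3b +1216.216ms=3b
Σ=6b of 6 (148bpm 6/8) — PASS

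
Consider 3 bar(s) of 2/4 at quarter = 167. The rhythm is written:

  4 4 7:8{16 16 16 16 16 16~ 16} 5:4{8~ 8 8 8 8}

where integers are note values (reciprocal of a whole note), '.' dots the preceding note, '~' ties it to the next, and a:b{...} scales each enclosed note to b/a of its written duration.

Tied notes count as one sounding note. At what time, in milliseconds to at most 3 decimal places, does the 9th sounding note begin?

1. 0.0ms @ 0 + 359.281ms (1)
2. 359.281ms @ 1 + 359.281ms (1)
3. 718.563ms @ 2 + 102.652ms (2/7)
4. 821.215ms @ 16/7 + 102.652ms (2/7)
5. 923.867ms @ 18/7 + 102.652ms (2/7)
6. 1026.518ms @ 20/7 + 102.652ms (2/7)
7. 1129.17ms @ 22/7 + 102.652ms (2/7)
8. 1231.822ms @ 24/7 + 205.304ms (4/7)
9. 1437.126ms @ 4 + 287.425ms (4/5)
10. 1724.551ms @ 24/5 + 143.713ms (2/5)
11. 1868.263ms @ 26/5 + 143.713ms (2/5)
12. 2011.976ms @ 28/5 + 143.713ms (2/5)

note 9 onset = 4b = 1437.126ms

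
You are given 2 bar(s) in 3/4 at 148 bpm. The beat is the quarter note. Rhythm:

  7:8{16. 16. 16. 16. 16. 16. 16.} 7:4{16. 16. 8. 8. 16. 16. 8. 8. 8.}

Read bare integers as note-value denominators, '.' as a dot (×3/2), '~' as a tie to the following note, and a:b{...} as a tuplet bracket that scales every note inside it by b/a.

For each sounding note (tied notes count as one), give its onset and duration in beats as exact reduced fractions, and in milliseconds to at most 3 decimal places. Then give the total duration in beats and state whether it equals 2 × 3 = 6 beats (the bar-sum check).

1) 0.0ms=0b +173.745ms=3/7b
2) 173.745ms=3/7b +173.745ms=3/7b
3) 347.49ms=6/7b +173.745ms=3/7b
4) 521.236ms=9/7b +173.745ms=3/7b
5) 694.981ms=12/7b +173.745ms=3/7b
6) 868.726ms=15/7b +173.745ms=3/7b
7) 1042.471ms=18/7b +173.745ms=3/7b
8) 1216.216ms=3b +86.873ms=3/14b
9) 1303.089ms=45/14b +86.873ms=3/14b
10) 1389.961ms=24/7b +173.745ms=3/7b
11) 1563.707ms=27/7b +173.745ms=3/7b
12) 1737.452ms=30/7b +86.873ms=3/14b
13) 1824.324ms=9/2b +86.873ms=3/14b
14) 1911.197ms=33/7b +173.745ms=3/7b
15) 2084.942ms=36/7b +173.745ms=3/7b
16) 2258.687ms=39/7b +173.745ms=3/7b
Σ=6b of 6 (148bpm 3/4) — PASS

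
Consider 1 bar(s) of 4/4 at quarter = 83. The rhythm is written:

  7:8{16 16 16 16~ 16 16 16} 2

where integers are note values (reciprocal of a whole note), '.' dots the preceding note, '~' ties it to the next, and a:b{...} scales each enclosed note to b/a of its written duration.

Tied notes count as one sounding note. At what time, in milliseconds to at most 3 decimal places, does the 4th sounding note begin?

note 4 onset = 6/7b = 619.621ms

1. 0.0ms @ 0 + 206.54ms (2/7)
2. 206.54ms @ 2/7 + 206.54ms (2/7)
3. 413.081ms @ 4/7 + 206.54ms (2/7)
4. 619.621ms @ 6/7 + 413.081ms (4/7)
5. 1032.702ms @ 10/7 + 206.54ms (2/7)
6. 1239.243ms @ 12/7 + 206.54ms (2/7)
7. 1445.783ms @ 2 + 1445.783ms (2)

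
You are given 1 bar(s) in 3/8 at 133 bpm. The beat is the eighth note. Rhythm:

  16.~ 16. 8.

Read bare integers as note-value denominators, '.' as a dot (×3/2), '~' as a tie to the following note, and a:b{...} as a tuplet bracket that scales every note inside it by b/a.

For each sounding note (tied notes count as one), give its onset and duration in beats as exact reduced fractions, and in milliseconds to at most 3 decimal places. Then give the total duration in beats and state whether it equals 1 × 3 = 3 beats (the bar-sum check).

1) 0.0ms=0b +676.692ms=3/2b
2) 676.692ms=3/2b +676.692ms=3/2b
Σ=3b of 3 (133bpm 3/8) — PASS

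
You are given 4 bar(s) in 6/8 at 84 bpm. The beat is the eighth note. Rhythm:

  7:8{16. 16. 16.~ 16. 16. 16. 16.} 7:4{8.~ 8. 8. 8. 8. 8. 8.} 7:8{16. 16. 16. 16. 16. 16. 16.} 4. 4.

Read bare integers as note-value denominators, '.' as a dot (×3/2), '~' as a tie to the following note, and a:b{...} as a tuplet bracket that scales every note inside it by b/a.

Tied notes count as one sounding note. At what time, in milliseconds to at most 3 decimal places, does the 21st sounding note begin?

note 21 onset = 21b = 15000.0ms

1. 0.0ms @ 0 + 612.245ms (6/7)
2. 612.245ms @ 6/7 + 612.245ms (6/7)
3. 1224.49ms @ 12/7 + 1224.49ms (12/7)
4. 2448.98ms @ 24/7 + 612.245ms (6/7)
5. 3061.224ms @ 30/7 + 612.245ms (6/7)
6. 3673.469ms @ 36/7 + 612.245ms (6/7)
7. 4285.714ms @ 6 + 1224.49ms (12/7)
8. 5510.204ms @ 54/7 + 612.245ms (6/7)
9. 6122.449ms @ 60/7 + 612.245ms (6/7)
10. 6734.694ms @ 66/7 + 612.245ms (6/7)
11. 7346.939ms @ 72/7 + 612.245ms (6/7)
12. 7959.184ms @ 78/7 + 612.245ms (6/7)
13. 8571.429ms @ 12 + 612.245ms (6/7)
14. 9183.673ms @ 90/7 + 612.245ms (6/7)
15. 9795.918ms @ 96/7 + 612.245ms (6/7)
16. 10408.163ms @ 102/7 + 612.245ms (6/7)
17. 11020.408ms @ 108/7 + 612.245ms (6/7)
18. 11632.653ms @ 114/7 + 612.245ms (6/7)
19. 12244.898ms @ 120/7 + 612.245ms (6/7)
20. 12857.143ms @ 18 + 2142.857ms (3)
21. 15000.0ms @ 21 + 2142.857ms (3)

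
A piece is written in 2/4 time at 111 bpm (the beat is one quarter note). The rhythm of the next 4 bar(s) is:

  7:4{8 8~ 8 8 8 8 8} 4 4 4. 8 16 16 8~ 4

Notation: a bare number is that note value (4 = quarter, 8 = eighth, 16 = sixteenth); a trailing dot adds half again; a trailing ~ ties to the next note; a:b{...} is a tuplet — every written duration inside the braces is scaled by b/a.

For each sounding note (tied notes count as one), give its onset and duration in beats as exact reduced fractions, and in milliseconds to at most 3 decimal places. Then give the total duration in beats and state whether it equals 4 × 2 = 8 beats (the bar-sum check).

1) 0.0ms=0b +154.44ms=2/7b
2) 154.44ms=2/7b +308.88ms=4/7b
3) 463.32ms=6/7b +154.44ms=2/7b
4) 617.761ms=8/7b +154.44ms=2/7b
5) 772.201ms=10/7b +154.44ms=2/7b
6) 926.641ms=12/7b +154.44ms=2/7b
7) 1081.081ms=2b +540.541ms=1b
8) 1621.622ms=3b +540.541ms=1b
9) 2162.162ms=4b +810.811ms=3/2b
10) 2972.973ms=11/2b +270.27ms=1/2b
11) 3243.243ms=6b +135.135ms=1/4b
12) 3378.378ms=25/4b +135.135ms=1/4b
13) 3513.514ms=13/2b +810.811ms=3/2b
Σ=8b of 8 (111bpm 2/4) — PASS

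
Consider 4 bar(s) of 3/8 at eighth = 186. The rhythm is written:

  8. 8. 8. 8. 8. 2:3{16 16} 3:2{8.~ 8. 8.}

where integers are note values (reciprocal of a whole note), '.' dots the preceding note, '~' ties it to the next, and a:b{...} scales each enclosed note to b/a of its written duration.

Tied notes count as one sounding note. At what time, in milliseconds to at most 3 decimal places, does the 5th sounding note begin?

note 5 onset = 6b = 1935.484ms

1. 0.0ms @ 0 + 483.871ms (3/2)
2. 483.871ms @ 3/2 + 483.871ms (3/2)
3. 967.742ms @ 3 + 483.871ms (3/2)
4. 1451.613ms @ 9/2 + 483.871ms (3/2)
5. 1935.484ms @ 6 + 483.871ms (3/2)
6. 2419.355ms @ 15/2 + 241.935ms (3/4)
7. 2661.29ms @ 33/4 + 241.935ms (3/4)
8. 2903.226ms @ 9 + 645.161ms (2)
9. 3548.387ms @ 11 + 322.581ms (1)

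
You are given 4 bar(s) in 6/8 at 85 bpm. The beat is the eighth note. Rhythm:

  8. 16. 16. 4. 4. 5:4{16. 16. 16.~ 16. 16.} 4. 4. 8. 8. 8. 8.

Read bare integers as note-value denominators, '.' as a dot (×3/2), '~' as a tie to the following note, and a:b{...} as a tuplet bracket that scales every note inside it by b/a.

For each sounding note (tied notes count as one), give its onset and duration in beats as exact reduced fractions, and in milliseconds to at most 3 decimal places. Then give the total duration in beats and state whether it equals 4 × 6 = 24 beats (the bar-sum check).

1) 0.0ms=0b +1058.824ms=3/2b
2) 1058.824ms=3/2b +529.412ms=3/4b
3) 1588.235ms=9/4b +529.412ms=3/4b
4) 2117.647ms=3b +2117.647ms=3b
5) 4235.294ms=6b +2117.647ms=3b
6) 6352.941ms=9b +423.529ms=3/5b
7) 6776.471ms=48/5b +423.529ms=3/5b
8) 7200.0ms=51/5b +847.059ms=6/5b
9) 8047.059ms=57/5b +423.529ms=3/5b
10) 8470.588ms=12b +2117.647ms=3b
11) 10588.235ms=15b +2117.647ms=3b
12) 12705.882ms=18b +1058.824ms=3/2b
13) 13764.706ms=39/2b +1058.824ms=3/2b
14) 14823.529ms=21b +1058.824ms=3/2b
15) 15882.353ms=45/2b +1058.824ms=3/2b
Σ=24b of 24 (85bpm 6/8) — PASS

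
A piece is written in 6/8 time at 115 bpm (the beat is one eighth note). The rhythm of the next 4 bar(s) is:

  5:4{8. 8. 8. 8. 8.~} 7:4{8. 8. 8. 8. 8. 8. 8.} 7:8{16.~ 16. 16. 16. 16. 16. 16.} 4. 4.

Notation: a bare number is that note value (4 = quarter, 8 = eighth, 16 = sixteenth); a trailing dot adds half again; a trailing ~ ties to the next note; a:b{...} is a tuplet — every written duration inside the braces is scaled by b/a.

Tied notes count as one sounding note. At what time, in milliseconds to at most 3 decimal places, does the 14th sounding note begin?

1. 0.0ms @ 0 + 626.087ms (6/5)
2. 626.087ms @ 6/5 + 626.087ms (6/5)
3. 1252.174ms @ 12/5 + 626.087ms (6/5)
4. 1878.261ms @ 18/5 + 626.087ms (6/5)
5. 2504.348ms @ 24/5 + 1073.292ms (72/35)
6. 3577.64ms @ 48/7 + 447.205ms (6/7)
7. 4024.845ms @ 54/7 + 447.205ms (6/7)
8. 4472.05ms @ 60/7 + 447.205ms (6/7)
9. 4919.255ms @ 66/7 + 447.205ms (6/7)
10. 5366.46ms @ 72/7 + 447.205ms (6/7)
11. 5813.665ms @ 78/7 + 447.205ms (6/7)
12. 6260.87ms @ 12 + 894.41ms (12/7)
13. 7155.28ms @ 96/7 + 447.205ms (6/7)
14. 7602.484ms @ 102/7 + 447.205ms (6/7)
15. 8049.689ms @ 108/7 + 447.205ms (6/7)
16. 8496.894ms @ 114/7 + 447.205ms (6/7)
17. 8944.099ms @ 120/7 + 447.205ms (6/7)
18. 9391.304ms @ 18 + 1565.217ms (3)
19. 10956.522ms @ 21 + 1565.217ms (3)

note 14 onset = 102/7b = 7602.484ms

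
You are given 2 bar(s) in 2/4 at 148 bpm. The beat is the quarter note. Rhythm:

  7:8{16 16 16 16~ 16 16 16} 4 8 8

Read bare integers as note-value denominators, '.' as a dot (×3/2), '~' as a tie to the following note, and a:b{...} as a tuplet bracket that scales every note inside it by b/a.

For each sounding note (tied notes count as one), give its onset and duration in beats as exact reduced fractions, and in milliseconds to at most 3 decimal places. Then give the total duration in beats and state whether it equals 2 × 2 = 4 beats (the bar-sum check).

1) 0.0ms=0b +115.83ms=2/7b
2) 115.83ms=2/7b +115.83ms=2/7b
3) 231.66ms=4/7b +115.83ms=2/7b
4) 347.49ms=6/7b +231.66ms=4/7b
5) 579.151ms=10/7b +115.83ms=2/7b
6) 694.981ms=12/7b +115.83ms=2/7b
7) 810.811ms=2b +405.405ms=1b
8) 1216.216ms=3b +202.703ms=1/2b
9) 1418.919ms=7/2b +202.703ms=1/2b
Σ=4b of 4 (148bpm 2/4) — PASS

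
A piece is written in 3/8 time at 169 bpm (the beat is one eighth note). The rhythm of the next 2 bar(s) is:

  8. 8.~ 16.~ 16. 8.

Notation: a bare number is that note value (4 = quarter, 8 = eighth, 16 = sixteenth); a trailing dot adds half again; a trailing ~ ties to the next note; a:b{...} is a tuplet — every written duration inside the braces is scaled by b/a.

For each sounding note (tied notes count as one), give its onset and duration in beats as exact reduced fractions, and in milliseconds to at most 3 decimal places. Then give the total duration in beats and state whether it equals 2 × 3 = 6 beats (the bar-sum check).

1) 0.0ms=0b +532.544ms=3/2b
2) 532.544ms=3/2b +1065.089ms=3b
3) 1597.633ms=9/2b +532.544ms=3/2b
Σ=6b of 6 (169bpm 3/8) — PASS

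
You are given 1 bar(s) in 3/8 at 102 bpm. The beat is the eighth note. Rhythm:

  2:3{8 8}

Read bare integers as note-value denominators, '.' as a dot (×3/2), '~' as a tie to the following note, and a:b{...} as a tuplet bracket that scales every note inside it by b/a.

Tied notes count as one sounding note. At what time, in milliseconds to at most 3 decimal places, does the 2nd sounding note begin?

note 2 onset = 3/2b = 882.353ms

1. 0.0ms @ 0 + 882.353ms (3/2)
2. 882.353ms @ 3/2 + 882.353ms (3/2)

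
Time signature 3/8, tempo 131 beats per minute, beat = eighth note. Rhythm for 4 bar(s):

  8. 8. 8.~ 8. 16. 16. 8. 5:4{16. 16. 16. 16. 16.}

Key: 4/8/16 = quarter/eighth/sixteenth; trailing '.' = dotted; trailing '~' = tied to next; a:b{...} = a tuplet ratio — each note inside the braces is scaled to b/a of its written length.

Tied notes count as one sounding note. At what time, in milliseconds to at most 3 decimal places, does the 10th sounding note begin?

1. 0.0ms @ 0 + 687.023ms (3/2)
2. 687.023ms @ 3/2 + 687.023ms (3/2)
3. 1374.046ms @ 3 + 1374.046ms (3)
4. 2748.092ms @ 6 + 343.511ms (3/4)
5. 3091.603ms @ 27/4 + 343.511ms (3/4)
6. 3435.115ms @ 15/2 + 687.023ms (3/2)
7. 4122.137ms @ 9 + 274.809ms (3/5)
8. 4396.947ms @ 48/5 + 274.809ms (3/5)
9. 4671.756ms @ 51/5 + 274.809ms (3/5)
10. 4946.565ms @ 54/5 + 274.809ms (3/5)
11. 5221.374ms @ 57/5 + 274.809ms (3/5)

note 10 onset = 54/5b = 4946.565ms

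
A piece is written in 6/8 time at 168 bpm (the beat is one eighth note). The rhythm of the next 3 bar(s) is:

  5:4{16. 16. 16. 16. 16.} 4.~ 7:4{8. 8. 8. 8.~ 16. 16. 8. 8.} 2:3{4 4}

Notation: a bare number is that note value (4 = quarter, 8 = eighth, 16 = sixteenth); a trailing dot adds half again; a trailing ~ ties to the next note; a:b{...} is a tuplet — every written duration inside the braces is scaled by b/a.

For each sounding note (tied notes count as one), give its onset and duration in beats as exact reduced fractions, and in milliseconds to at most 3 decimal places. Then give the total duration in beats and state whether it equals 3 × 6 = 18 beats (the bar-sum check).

1) 0.0ms=0b +214.286ms=3/5b
2) 214.286ms=3/5b +214.286ms=3/5b
3) 428.571ms=6/5b +214.286ms=3/5b
4) 642.857ms=9/5b +214.286ms=3/5b
5) 857.143ms=12/5b +214.286ms=3/5b
6) 1071.429ms=3b +1377.551ms=27/7b
7) 2448.98ms=48/7b +306.122ms=6/7b
8) 2755.102ms=54/7b +306.122ms=6/7b
9) 3061.224ms=60/7b +459.184ms=9/7b
10) 3520.408ms=69/7b +153.061ms=3/7b
11) 3673.469ms=72/7b +306.122ms=6/7b
12) 3979.592ms=78/7b +306.122ms=6/7b
13) 4285.714ms=12b +1071.429ms=3b
14) 5357.143ms=15b +1071.429ms=3b
Σ=18b of 18 (168bpm 6/8) — PASS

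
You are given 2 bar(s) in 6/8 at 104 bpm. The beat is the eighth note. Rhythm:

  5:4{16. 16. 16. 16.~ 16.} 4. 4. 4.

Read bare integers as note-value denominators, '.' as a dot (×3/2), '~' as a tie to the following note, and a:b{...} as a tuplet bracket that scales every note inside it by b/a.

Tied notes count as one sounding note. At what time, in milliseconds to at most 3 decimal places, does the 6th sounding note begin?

1. 0.0ms @ 0 + 346.154ms (3/5)
2. 346.154ms @ 3/5 + 346.154ms (3/5)
3. 692.308ms @ 6/5 + 346.154ms (3/5)
4. 1038.462ms @ 9/5 + 692.308ms (6/5)
5. 1730.769ms @ 3 + 1730.769ms (3)
6. 3461.538ms @ 6 + 1730.769ms (3)
7. 5192.308ms @ 9 + 1730.769ms (3)

note 6 onset = 6b = 3461.538ms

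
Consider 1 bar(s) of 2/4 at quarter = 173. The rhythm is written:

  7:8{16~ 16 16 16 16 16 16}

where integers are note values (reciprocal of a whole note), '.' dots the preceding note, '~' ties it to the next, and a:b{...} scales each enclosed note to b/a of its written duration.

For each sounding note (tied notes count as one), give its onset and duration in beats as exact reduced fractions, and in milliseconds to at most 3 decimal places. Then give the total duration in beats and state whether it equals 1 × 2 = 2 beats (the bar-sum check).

1) 0.0ms=0b +198.183ms=4/7b
2) 198.183ms=4/7b +99.092ms=2/7b
3) 297.275ms=6/7b +99.092ms=2/7b
4) 396.367ms=8/7b +99.092ms=2/7b
5) 495.458ms=10/7b +99.092ms=2/7b
6) 594.55ms=12/7b +99.092ms=2/7b
Σ=2b of 2 (173bpm 2/4) — PASS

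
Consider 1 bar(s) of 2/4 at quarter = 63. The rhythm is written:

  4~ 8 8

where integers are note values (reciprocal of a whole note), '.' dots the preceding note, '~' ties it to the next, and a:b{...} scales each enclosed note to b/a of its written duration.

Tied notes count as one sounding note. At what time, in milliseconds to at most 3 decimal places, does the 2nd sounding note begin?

1. 0.0ms @ 0 + 1428.571ms (3/2)
2. 1428.571ms @ 3/2 + 476.19ms (1/2)

note 2 onset = 3/2b = 1428.571ms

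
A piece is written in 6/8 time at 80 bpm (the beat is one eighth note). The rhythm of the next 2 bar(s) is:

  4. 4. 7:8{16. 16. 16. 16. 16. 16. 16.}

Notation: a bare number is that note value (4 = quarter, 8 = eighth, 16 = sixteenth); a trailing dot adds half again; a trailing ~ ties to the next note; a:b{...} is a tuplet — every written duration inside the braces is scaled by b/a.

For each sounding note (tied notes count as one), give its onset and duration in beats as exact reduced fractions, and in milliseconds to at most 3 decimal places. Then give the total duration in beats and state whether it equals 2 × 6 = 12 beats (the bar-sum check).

1) 0.0ms=0b +2250.0ms=3b
2) 2250.0ms=3b +2250.0ms=3b
3) 4500.0ms=6b +642.857ms=6/7b
4) 5142.857ms=48/7b +642.857ms=6/7b
5) 5785.714ms=54/7b +642.857ms=6/7b
6) 6428.571ms=60/7b +642.857ms=6/7b
7) 7071.429ms=66/7b +642.857ms=6/7b
8) 7714.286ms=72/7b +642.857ms=6/7b
9) 8357.143ms=78/7b +642.857ms=6/7b
Σ=12b of 12 (80bpm 6/8) — PASS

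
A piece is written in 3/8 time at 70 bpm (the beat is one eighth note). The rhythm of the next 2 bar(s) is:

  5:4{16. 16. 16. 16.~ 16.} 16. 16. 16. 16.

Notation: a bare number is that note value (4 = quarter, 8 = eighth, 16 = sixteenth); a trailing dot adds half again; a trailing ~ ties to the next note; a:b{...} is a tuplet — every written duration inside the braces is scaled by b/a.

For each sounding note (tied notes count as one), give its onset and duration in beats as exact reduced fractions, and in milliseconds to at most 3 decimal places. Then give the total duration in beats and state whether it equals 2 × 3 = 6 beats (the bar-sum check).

1) 0.0ms=0b +514.286ms=3/5b
2) 514.286ms=3/5b +514.286ms=3/5b
3) 1028.571ms=6/5b +514.286ms=3/5b
4) 1542.857ms=9/5b +1028.571ms=6/5b
5) 2571.429ms=3b +642.857ms=3/4b
6) 3214.286ms=15/4b +642.857ms=3/4b
7) 3857.143ms=9/2b +642.857ms=3/4b
8) 4500.0ms=21/4b +642.857ms=3/4b
Σ=6b of 6 (70bpm 3/8) — PASS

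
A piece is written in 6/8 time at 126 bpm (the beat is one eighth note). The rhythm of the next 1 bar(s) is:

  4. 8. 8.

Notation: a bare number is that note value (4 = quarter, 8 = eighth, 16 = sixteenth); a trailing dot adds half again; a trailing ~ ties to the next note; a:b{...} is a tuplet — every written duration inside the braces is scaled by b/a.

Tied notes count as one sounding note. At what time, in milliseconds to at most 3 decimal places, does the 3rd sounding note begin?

1. 0.0ms @ 0 + 1428.571ms (3)
2. 1428.571ms @ 3 + 714.286ms (3/2)
3. 2142.857ms @ 9/2 + 714.286ms (3/2)

note 3 onset = 9/2b = 2142.857ms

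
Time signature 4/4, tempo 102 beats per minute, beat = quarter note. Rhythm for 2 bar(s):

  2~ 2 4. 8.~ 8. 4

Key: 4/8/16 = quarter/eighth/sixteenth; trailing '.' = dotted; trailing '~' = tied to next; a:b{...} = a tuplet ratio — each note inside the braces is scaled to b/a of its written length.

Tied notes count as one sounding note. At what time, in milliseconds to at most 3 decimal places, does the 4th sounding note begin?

note 4 onset = 7b = 4117.647ms

1. 0.0ms @ 0 + 2352.941ms (4)
2. 2352.941ms @ 4 + 882.353ms (3/2)
3. 3235.294ms @ 11/2 + 882.353ms (3/2)
4. 4117.647ms @ 7 + 588.235ms (1)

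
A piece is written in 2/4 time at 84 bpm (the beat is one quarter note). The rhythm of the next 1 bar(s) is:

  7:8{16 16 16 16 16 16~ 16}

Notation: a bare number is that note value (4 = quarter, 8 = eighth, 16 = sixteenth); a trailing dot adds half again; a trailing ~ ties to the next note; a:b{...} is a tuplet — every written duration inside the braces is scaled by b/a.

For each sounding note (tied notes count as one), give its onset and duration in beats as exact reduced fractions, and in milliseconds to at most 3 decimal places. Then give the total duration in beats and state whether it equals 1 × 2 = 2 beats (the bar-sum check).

1) 0.0ms=0b +204.082ms=2/7b
2) 204.082ms=2/7b +204.082ms=2/7b
3) 408.163ms=4/7b +204.082ms=2/7b
4) 612.245ms=6/7b +204.082ms=2/7b
5) 816.327ms=8/7b +204.082ms=2/7b
6) 1020.408ms=10/7b +408.163ms=4/7b
Σ=2b of 2 (84bpm 2/4) — PASS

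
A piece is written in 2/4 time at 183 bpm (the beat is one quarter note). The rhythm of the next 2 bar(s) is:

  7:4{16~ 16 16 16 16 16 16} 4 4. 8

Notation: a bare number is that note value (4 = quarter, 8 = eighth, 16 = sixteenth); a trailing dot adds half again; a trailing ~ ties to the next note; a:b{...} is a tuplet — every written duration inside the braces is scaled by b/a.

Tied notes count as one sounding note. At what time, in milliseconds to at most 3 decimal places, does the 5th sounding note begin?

note 5 onset = 5/7b = 234.192ms

1. 0.0ms @ 0 + 93.677ms (2/7)
2. 93.677ms @ 2/7 + 46.838ms (1/7)
3. 140.515ms @ 3/7 + 46.838ms (1/7)
4. 187.354ms @ 4/7 + 46.838ms (1/7)
5. 234.192ms @ 5/7 + 46.838ms (1/7)
6. 281.03ms @ 6/7 + 46.838ms (1/7)
7. 327.869ms @ 1 + 327.869ms (1)
8. 655.738ms @ 2 + 491.803ms (3/2)
9. 1147.541ms @ 7/2 + 163.934ms (1/2)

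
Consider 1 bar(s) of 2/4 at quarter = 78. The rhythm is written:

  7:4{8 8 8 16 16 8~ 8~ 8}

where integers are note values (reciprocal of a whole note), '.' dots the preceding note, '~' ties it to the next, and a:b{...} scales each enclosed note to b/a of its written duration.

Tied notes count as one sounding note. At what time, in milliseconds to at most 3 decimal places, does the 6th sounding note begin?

note 6 onset = 8/7b = 879.121ms

1. 0.0ms @ 0 + 219.78ms (2/7)
2. 219.78ms @ 2/7 + 219.78ms (2/7)
3. 439.56ms @ 4/7 + 219.78ms (2/7)
4. 659.341ms @ 6/7 + 109.89ms (1/7)
5. 769.231ms @ 1 + 109.89ms (1/7)
6. 879.121ms @ 8/7 + 659.341ms (6/7)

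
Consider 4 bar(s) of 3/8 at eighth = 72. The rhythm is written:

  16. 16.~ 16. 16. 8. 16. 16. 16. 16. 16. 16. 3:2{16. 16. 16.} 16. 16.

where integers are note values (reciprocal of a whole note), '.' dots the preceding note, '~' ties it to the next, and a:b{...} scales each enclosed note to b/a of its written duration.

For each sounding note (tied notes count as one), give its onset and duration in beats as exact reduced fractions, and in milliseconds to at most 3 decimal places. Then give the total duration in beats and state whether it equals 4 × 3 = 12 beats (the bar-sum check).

1) 0.0ms=0b +625.0ms=3/4b
2) 625.0ms=3/4b +1250.0ms=3/2b
3) 1875.0ms=9/4b +625.0ms=3/4b
4) 2500.0ms=3b +1250.0ms=3/2b
5) 3750.0ms=9/2b +625.0ms=3/4b
6) 4375.0ms=21/4b +625.0ms=3/4b
7) 5000.0ms=6b +625.0ms=3/4b
8) 5625.0ms=27/4b +625.0ms=3/4b
9) 6250.0ms=15/2b +625.0ms=3/4b
10) 6875.0ms=33/4b +625.0ms=3/4b
11) 7500.0ms=9b +416.667ms=1/2b
12) 7916.667ms=19/2b +416.667ms=1/2b
13) 8333.333ms=10b +416.667ms=1/2b
14) 8750.0ms=21/2b +625.0ms=3/4b
15) 9375.0ms=45/4b +625.0ms=3/4b
Σ=12b of 12 (72bpm 3/8) — PASS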